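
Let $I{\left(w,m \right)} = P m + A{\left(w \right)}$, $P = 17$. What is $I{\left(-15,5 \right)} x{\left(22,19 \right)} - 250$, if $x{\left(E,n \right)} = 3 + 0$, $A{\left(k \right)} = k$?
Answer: $-40$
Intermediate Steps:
$x{\left(E,n \right)} = 3$
$I{\left(w,m \right)} = w + 17 m$ ($I{\left(w,m \right)} = 17 m + w = w + 17 m$)
$I{\left(-15,5 \right)} x{\left(22,19 \right)} - 250 = \left(-15 + 17 \cdot 5\right) 3 - 250 = \left(-15 + 85\right) 3 - 250 = 70 \cdot 3 - 250 = 210 - 250 = -40$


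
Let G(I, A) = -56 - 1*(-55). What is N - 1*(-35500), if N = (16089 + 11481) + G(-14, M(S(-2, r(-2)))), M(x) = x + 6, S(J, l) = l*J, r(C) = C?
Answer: 63069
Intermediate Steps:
S(J, l) = J*l
M(x) = 6 + x
G(I, A) = -1 (G(I, A) = -56 + 55 = -1)
N = 27569 (N = (16089 + 11481) - 1 = 27570 - 1 = 27569)
N - 1*(-35500) = 27569 - 1*(-35500) = 27569 + 35500 = 63069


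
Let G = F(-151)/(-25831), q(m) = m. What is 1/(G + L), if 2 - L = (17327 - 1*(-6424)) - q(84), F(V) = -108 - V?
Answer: -25831/611290658 ≈ -4.2256e-5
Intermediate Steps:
G = -43/25831 (G = (-108 - 1*(-151))/(-25831) = (-108 + 151)*(-1/25831) = 43*(-1/25831) = -43/25831 ≈ -0.0016647)
L = -23665 (L = 2 - ((17327 - 1*(-6424)) - 1*84) = 2 - ((17327 + 6424) - 84) = 2 - (23751 - 84) = 2 - 1*23667 = 2 - 23667 = -23665)
1/(G + L) = 1/(-43/25831 - 23665) = 1/(-611290658/25831) = -25831/611290658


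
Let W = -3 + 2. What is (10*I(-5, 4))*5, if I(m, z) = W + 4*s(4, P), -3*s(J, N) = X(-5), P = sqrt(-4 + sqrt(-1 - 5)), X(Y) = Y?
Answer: 850/3 ≈ 283.33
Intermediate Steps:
P = sqrt(-4 + I*sqrt(6)) (P = sqrt(-4 + sqrt(-6)) = sqrt(-4 + I*sqrt(6)) ≈ 0.58754 + 2.0845*I)
s(J, N) = 5/3 (s(J, N) = -1/3*(-5) = 5/3)
W = -1
I(m, z) = 17/3 (I(m, z) = -1 + 4*(5/3) = -1 + 20/3 = 17/3)
(10*I(-5, 4))*5 = (10*(17/3))*5 = (170/3)*5 = 850/3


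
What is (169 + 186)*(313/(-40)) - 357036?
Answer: -2878511/8 ≈ -3.5981e+5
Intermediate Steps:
(169 + 186)*(313/(-40)) - 357036 = 355*(313*(-1/40)) - 357036 = 355*(-313/40) - 357036 = -22223/8 - 357036 = -2878511/8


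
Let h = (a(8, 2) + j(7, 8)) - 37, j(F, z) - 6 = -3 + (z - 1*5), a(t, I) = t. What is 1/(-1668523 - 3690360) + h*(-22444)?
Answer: 2766319711195/5358883 ≈ 5.1621e+5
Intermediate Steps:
j(F, z) = -2 + z (j(F, z) = 6 + (-3 + (z - 1*5)) = 6 + (-3 + (z - 5)) = 6 + (-3 + (-5 + z)) = 6 + (-8 + z) = -2 + z)
h = -23 (h = (8 + (-2 + 8)) - 37 = (8 + 6) - 37 = 14 - 37 = -23)
1/(-1668523 - 3690360) + h*(-22444) = 1/(-1668523 - 3690360) - 23*(-22444) = 1/(-5358883) + 516212 = -1/5358883 + 516212 = 2766319711195/5358883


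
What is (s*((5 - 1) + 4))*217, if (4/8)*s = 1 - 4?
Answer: -10416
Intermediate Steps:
s = -6 (s = 2*(1 - 4) = 2*(-3) = -6)
(s*((5 - 1) + 4))*217 = -6*((5 - 1) + 4)*217 = -6*(4 + 4)*217 = -6*8*217 = -48*217 = -10416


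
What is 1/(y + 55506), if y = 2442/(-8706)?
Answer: 1451/80538799 ≈ 1.8016e-5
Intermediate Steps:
y = -407/1451 (y = 2442*(-1/8706) = -407/1451 ≈ -0.28050)
1/(y + 55506) = 1/(-407/1451 + 55506) = 1/(80538799/1451) = 1451/80538799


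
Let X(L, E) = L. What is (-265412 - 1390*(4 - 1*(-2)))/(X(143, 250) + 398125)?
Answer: -68438/99567 ≈ -0.68736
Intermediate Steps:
(-265412 - 1390*(4 - 1*(-2)))/(X(143, 250) + 398125) = (-265412 - 1390*(4 - 1*(-2)))/(143 + 398125) = (-265412 - 1390*(4 + 2))/398268 = (-265412 - 1390*6)*(1/398268) = (-265412 - 8340)*(1/398268) = -273752*1/398268 = -68438/99567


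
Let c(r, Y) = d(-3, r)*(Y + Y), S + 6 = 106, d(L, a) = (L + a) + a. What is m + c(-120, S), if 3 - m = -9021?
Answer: -39576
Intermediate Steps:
m = 9024 (m = 3 - 1*(-9021) = 3 + 9021 = 9024)
d(L, a) = L + 2*a
S = 100 (S = -6 + 106 = 100)
c(r, Y) = 2*Y*(-3 + 2*r) (c(r, Y) = (-3 + 2*r)*(Y + Y) = (-3 + 2*r)*(2*Y) = 2*Y*(-3 + 2*r))
m + c(-120, S) = 9024 + 2*100*(-3 + 2*(-120)) = 9024 + 2*100*(-3 - 240) = 9024 + 2*100*(-243) = 9024 - 48600 = -39576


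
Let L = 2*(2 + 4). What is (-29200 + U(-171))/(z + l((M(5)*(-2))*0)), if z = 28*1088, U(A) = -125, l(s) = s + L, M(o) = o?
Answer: -29325/30476 ≈ -0.96223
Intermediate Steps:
L = 12 (L = 2*6 = 12)
l(s) = 12 + s (l(s) = s + 12 = 12 + s)
z = 30464
(-29200 + U(-171))/(z + l((M(5)*(-2))*0)) = (-29200 - 125)/(30464 + (12 + (5*(-2))*0)) = -29325/(30464 + (12 - 10*0)) = -29325/(30464 + (12 + 0)) = -29325/(30464 + 12) = -29325/30476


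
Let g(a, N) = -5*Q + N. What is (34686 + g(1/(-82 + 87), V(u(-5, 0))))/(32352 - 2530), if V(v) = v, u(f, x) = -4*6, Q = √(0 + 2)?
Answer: 17331/14911 - 5*√2/29822 ≈ 1.1621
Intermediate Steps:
Q = √2 ≈ 1.4142
u(f, x) = -24
g(a, N) = N - 5*√2 (g(a, N) = -5*√2 + N = N - 5*√2)
(34686 + g(1/(-82 + 87), V(u(-5, 0))))/(32352 - 2530) = (34686 + (-24 - 5*√2))/(32352 - 2530) = (34662 - 5*√2)/29822 = (34662 - 5*√2)*(1/29822) = 17331/14911 - 5*√2/29822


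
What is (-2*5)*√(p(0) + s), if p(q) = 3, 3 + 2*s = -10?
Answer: -5*I*√14 ≈ -18.708*I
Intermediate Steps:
s = -13/2 (s = -3/2 + (½)*(-10) = -3/2 - 5 = -13/2 ≈ -6.5000)
(-2*5)*√(p(0) + s) = (-2*5)*√(3 - 13/2) = -5*I*√14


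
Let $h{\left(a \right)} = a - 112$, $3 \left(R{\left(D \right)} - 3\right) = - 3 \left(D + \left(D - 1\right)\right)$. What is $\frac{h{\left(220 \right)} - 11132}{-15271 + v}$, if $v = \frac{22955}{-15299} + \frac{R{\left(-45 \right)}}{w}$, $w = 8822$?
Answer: $\frac{743942392336}{1030647004371} \approx 0.72182$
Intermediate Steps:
$R{\left(D \right)} = 4 - 2 D$ ($R{\left(D \right)} = 3 + \frac{\left(-3\right) \left(D + \left(D - 1\right)\right)}{3} = 3 + \frac{\left(-3\right) \left(D + \left(-1 + D\right)\right)}{3} = 3 + \frac{\left(-3\right) \left(-1 + 2 D\right)}{3} = 3 + \frac{3 - 6 D}{3} = 3 - \left(-1 + 2 D\right) = 4 - 2 D$)
$v = - \frac{100535452}{67483889}$ ($v = \frac{22955}{-15299} + \frac{4 - -90}{8822} = 22955 \left(- \frac{1}{15299}\right) + \left(4 + 90\right) \frac{1}{8822} = - \frac{22955}{15299} + 94 \cdot \frac{1}{8822} = - \frac{22955}{15299} + \frac{47}{4411} = - \frac{100535452}{67483889} \approx -1.4898$)
$h{\left(a \right)} = -112 + a$
$\frac{h{\left(220 \right)} - 11132}{-15271 + v} = \frac{\left(-112 + 220\right) - 11132}{-15271 - \frac{100535452}{67483889}} = \frac{108 - 11132}{- \frac{1030647004371}{67483889}} = \left(-11024\right) \left(- \frac{67483889}{1030647004371}\right) = \frac{743942392336}{1030647004371}$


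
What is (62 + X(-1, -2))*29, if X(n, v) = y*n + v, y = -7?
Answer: 1943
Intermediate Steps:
X(n, v) = v - 7*n (X(n, v) = -7*n + v = v - 7*n)
(62 + X(-1, -2))*29 = (62 + (-2 - 7*(-1)))*29 = (62 + (-2 + 7))*29 = (62 + 5)*29 = 67*29 = 1943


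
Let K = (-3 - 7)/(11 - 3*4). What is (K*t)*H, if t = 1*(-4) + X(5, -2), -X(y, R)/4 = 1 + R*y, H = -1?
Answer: -320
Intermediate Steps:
X(y, R) = -4 - 4*R*y (X(y, R) = -4*(1 + R*y) = -4 - 4*R*y)
K = 10 (K = -10/(11 - 12) = -10/(-1) = -10*(-1) = 10)
t = 32 (t = 1*(-4) + (-4 - 4*(-2)*5) = -4 + (-4 + 40) = -4 + 36 = 32)
(K*t)*H = (10*32)*(-1) = 320*(-1) = -320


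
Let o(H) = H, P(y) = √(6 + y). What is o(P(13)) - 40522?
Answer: -40522 + √19 ≈ -40518.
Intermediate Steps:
o(P(13)) - 40522 = √(6 + 13) - 40522 = √19 - 40522 = -40522 + √19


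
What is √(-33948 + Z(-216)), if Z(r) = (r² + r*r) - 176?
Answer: 2*√14797 ≈ 243.29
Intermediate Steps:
Z(r) = -176 + 2*r² (Z(r) = (r² + r²) - 176 = 2*r² - 176 = -176 + 2*r²)
√(-33948 + Z(-216)) = √(-33948 + (-176 + 2*(-216)²)) = √(-33948 + (-176 + 2*46656)) = √(-33948 + (-176 + 93312)) = √(-33948 + 93136) = √59188 = 2*√14797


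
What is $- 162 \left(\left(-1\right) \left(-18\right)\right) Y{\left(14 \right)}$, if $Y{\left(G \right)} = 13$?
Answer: $-37908$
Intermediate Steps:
$- 162 \left(\left(-1\right) \left(-18\right)\right) Y{\left(14 \right)} = - 162 \left(\left(-1\right) \left(-18\right)\right) 13 = \left(-162\right) 18 \cdot 13 = \left(-2916\right) 13 = -37908$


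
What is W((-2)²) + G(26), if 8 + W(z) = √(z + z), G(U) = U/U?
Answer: -7 + 2*√2 ≈ -4.1716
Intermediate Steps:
G(U) = 1
W(z) = -8 + √2*√z (W(z) = -8 + √(z + z) = -8 + √(2*z) = -8 + √2*√z)
W((-2)²) + G(26) = (-8 + √2*√((-2)²)) + 1 = (-8 + √2*√4) + 1 = (-8 + √2*2) + 1 = (-8 + 2*√2) + 1 = -7 + 2*√2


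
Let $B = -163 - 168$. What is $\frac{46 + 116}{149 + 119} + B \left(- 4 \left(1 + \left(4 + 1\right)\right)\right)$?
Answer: $\frac{1064577}{134} \approx 7944.6$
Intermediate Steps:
$B = -331$ ($B = -163 - 168 = -331$)
$\frac{46 + 116}{149 + 119} + B \left(- 4 \left(1 + \left(4 + 1\right)\right)\right) = \frac{46 + 116}{149 + 119} - 331 \left(- 4 \left(1 + \left(4 + 1\right)\right)\right) = \frac{162}{268} - 331 \left(- 4 \left(1 + 5\right)\right) = 162 \cdot \frac{1}{268} - 331 \left(\left(-4\right) 6\right) = \frac{81}{134} - -7944 = \frac{81}{134} + 7944 = \frac{1064577}{134}$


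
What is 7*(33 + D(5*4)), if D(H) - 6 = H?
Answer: 413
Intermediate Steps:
D(H) = 6 + H
7*(33 + D(5*4)) = 7*(33 + (6 + 5*4)) = 7*(33 + (6 + 20)) = 7*(33 + 26) = 7*59 = 413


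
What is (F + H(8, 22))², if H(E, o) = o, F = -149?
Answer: 16129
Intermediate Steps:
(F + H(8, 22))² = (-149 + 22)² = (-127)² = 16129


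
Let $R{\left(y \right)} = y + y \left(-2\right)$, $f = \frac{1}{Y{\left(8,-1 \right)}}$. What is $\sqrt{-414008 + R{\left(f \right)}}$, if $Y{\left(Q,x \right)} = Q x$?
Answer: $\frac{3 i \sqrt{736014}}{4} \approx 643.43 i$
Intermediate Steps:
$f = - \frac{1}{8}$ ($f = \frac{1}{8 \left(-1\right)} = \frac{1}{-8} = - \frac{1}{8} \approx -0.125$)
$R{\left(y \right)} = - y$ ($R{\left(y \right)} = y - 2 y = - y$)
$\sqrt{-414008 + R{\left(f \right)}} = \sqrt{-414008 - - \frac{1}{8}} = \sqrt{-414008 + \frac{1}{8}} = \sqrt{- \frac{3312063}{8}} = \frac{3 i \sqrt{736014}}{4}$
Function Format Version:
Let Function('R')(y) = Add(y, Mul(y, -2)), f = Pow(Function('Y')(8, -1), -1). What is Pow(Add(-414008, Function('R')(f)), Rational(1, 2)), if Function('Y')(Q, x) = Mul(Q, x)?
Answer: Mul(Rational(3, 4), I, Pow(736014, Rational(1, 2))) ≈ Mul(643.43, I)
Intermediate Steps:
f = Rational(-1, 8) (f = Pow(Mul(8, -1), -1) = Pow(-8, -1) = Rational(-1, 8) ≈ -0.12500)
Function('R')(y) = Mul(-1, y) (Function('R')(y) = Add(y, Mul(-2, y)) = Mul(-1, y))
Pow(Add(-414008, Function('R')(f)), Rational(1, 2)) = Pow(Add(-414008, Mul(-1, Rational(-1, 8))), Rational(1, 2)) = Pow(Add(-414008, Rational(1, 8)), Rational(1, 2)) = Pow(Rational(-3312063, 8), Rational(1, 2)) = Mul(Rational(3, 4), I, Pow(736014, Rational(1, 2)))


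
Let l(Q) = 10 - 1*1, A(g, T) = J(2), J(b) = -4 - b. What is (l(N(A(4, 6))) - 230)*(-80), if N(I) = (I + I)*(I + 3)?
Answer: 17680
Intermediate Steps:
A(g, T) = -6 (A(g, T) = -4 - 1*2 = -4 - 2 = -6)
N(I) = 2*I*(3 + I) (N(I) = (2*I)*(3 + I) = 2*I*(3 + I))
l(Q) = 9 (l(Q) = 10 - 1 = 9)
(l(N(A(4, 6))) - 230)*(-80) = (9 - 230)*(-80) = -221*(-80) = 17680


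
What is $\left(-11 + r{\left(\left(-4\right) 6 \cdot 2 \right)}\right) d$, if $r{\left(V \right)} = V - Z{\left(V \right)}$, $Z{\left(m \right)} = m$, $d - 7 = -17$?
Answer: $110$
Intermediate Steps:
$d = -10$ ($d = 7 - 17 = -10$)
$r{\left(V \right)} = 0$ ($r{\left(V \right)} = V - V = 0$)
$\left(-11 + r{\left(\left(-4\right) 6 \cdot 2 \right)}\right) d = \left(-11 + 0\right) \left(-10\right) = \left(-11\right) \left(-10\right) = 110$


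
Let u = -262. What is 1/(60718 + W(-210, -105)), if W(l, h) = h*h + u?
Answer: 1/71481 ≈ 1.3990e-5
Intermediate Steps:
W(l, h) = -262 + h² (W(l, h) = h*h - 262 = h² - 262 = -262 + h²)
1/(60718 + W(-210, -105)) = 1/(60718 + (-262 + (-105)²)) = 1/(60718 + (-262 + 11025)) = 1/(60718 + 10763) = 1/71481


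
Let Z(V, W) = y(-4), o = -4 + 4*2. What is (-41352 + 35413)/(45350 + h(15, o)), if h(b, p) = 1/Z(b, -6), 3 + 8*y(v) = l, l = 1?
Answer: -5939/45346 ≈ -0.13097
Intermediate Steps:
o = 4 (o = -4 + 8 = 4)
y(v) = -¼ (y(v) = -3/8 + (⅛)*1 = -3/8 + ⅛ = -¼)
Z(V, W) = -¼
h(b, p) = -4 (h(b, p) = 1/(-¼) = -4)
(-41352 + 35413)/(45350 + h(15, o)) = (-41352 + 35413)/(45350 - 4) = -5939/45346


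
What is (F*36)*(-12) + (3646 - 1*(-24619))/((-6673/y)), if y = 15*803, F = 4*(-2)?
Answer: -317390037/6673 ≈ -47563.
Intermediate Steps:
F = -8
y = 12045
(F*36)*(-12) + (3646 - 1*(-24619))/((-6673/y)) = -8*36*(-12) + (3646 - 1*(-24619))/((-6673/12045)) = -288*(-12) + (3646 + 24619)/((-6673*1/12045)) = 3456 + 28265/(-6673/12045) = 3456 + 28265*(-12045/6673) = 3456 - 340451925/6673 = -317390037/6673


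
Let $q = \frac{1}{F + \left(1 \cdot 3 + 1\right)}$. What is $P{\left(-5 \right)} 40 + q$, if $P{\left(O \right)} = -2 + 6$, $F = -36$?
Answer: $\frac{5119}{32} \approx 159.97$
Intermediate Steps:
$P{\left(O \right)} = 4$
$q = - \frac{1}{32}$ ($q = \frac{1}{-36 + \left(1 \cdot 3 + 1\right)} = \frac{1}{-36 + \left(3 + 1\right)} = \frac{1}{-36 + 4} = \frac{1}{-32} = - \frac{1}{32} \approx -0.03125$)
$P{\left(-5 \right)} 40 + q = 4 \cdot 40 - \frac{1}{32} = 160 - \frac{1}{32} = \frac{5119}{32}$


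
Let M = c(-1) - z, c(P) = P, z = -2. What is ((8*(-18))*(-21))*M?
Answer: 3024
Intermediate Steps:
M = 1 (M = -1 - 1*(-2) = -1 + 2 = 1)
((8*(-18))*(-21))*M = ((8*(-18))*(-21))*1 = -144*(-21)*1 = 3024*1 = 3024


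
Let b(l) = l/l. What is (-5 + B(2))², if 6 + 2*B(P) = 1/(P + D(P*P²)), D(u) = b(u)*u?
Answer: 25281/400 ≈ 63.203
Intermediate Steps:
b(l) = 1
D(u) = u (D(u) = 1*u = u)
B(P) = -3 + 1/(2*(P + P³)) (B(P) = -3 + 1/(2*(P + P*P²)) = -3 + 1/(2*(P + P³)))
(-5 + B(2))² = (-5 + (½)*(1 - 6*2 - 6*2³)/(2*(1 + 2²)))² = (-5 + (½)*(½)*(1 - 12 - 6*8)/(1 + 4))² = (-5 + (½)*(½)*(1 - 12 - 48)/5)² = (-5 + (½)*(½)*(⅕)*(-59))² = (-5 - 59/20)² = (-159/20)² = 25281/400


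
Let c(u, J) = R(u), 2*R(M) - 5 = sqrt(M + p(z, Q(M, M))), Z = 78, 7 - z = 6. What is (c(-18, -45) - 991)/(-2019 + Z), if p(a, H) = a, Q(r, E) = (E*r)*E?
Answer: 659/1294 - I*sqrt(17)/3882 ≈ 0.50927 - 0.0010621*I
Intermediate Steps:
z = 1 (z = 7 - 1*6 = 7 - 6 = 1)
Q(r, E) = r*E**2
R(M) = 5/2 + sqrt(1 + M)/2 (R(M) = 5/2 + sqrt(M + 1)/2 = 5/2 + sqrt(1 + M)/2)
c(u, J) = 5/2 + sqrt(1 + u)/2
(c(-18, -45) - 991)/(-2019 + Z) = ((5/2 + sqrt(1 - 18)/2) - 991)/(-2019 + 78) = ((5/2 + sqrt(-17)/2) - 991)/(-1941) = ((5/2 + (I*sqrt(17))/2) - 991)*(-1/1941) = ((5/2 + I*sqrt(17)/2) - 991)*(-1/1941) = (-1977/2 + I*sqrt(17)/2)*(-1/1941) = 659/1294 - I*sqrt(17)/3882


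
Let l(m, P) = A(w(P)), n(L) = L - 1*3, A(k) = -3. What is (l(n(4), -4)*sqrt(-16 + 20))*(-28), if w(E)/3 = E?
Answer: 168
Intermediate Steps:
w(E) = 3*E
n(L) = -3 + L (n(L) = L - 3 = -3 + L)
l(m, P) = -3
(l(n(4), -4)*sqrt(-16 + 20))*(-28) = -3*sqrt(-16 + 20)*(-28) = -3*sqrt(4)*(-28) = -3*2*(-28) = -6*(-28) = 168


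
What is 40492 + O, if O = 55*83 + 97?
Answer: 45154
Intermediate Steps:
O = 4662 (O = 4565 + 97 = 4662)
40492 + O = 40492 + 4662 = 45154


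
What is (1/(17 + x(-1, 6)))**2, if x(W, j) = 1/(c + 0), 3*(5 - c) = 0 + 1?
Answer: 196/58081 ≈ 0.0033746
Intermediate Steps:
c = 14/3 (c = 5 - (0 + 1)/3 = 5 - 1/3*1 = 5 - 1/3 = 14/3 ≈ 4.6667)
x(W, j) = 3/14 (x(W, j) = 1/(14/3 + 0) = 1/(14/3) = 3/14)
(1/(17 + x(-1, 6)))**2 = (1/(17 + 3/14))**2 = (1/(241/14))**2 = (14/241)**2 = 196/58081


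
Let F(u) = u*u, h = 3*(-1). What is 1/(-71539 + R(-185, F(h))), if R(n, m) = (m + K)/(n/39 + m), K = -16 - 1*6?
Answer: -166/11875981 ≈ -1.3978e-5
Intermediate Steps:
h = -3
K = -22 (K = -16 - 6 = -22)
F(u) = u²
R(n, m) = (-22 + m)/(m + n/39) (R(n, m) = (m - 22)/(n/39 + m) = (-22 + m)/(n*(1/39) + m) = (-22 + m)/(n/39 + m) = (-22 + m)/(m + n/39))
1/(-71539 + R(-185, F(h))) = 1/(-71539 + 39*(-22 + (-3)²)/(-185 + 39*(-3)²)) = 1/(-71539 + 39*(-22 + 9)/(-185 + 39*9)) = 1/(-71539 + 39*(-13)/(-185 + 351)) = 1/(-71539 + 39*(-13)/166) = 1/(-71539 + 39*(1/166)*(-13)) = 1/(-71539 - 507/166) = 1/(-11875981/166) = -166/11875981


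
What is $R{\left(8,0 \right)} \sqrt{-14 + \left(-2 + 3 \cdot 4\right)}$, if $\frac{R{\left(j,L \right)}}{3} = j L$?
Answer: $0$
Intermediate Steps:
$R{\left(j,L \right)} = 3 L j$ ($R{\left(j,L \right)} = 3 j L = 3 L j$)
$R{\left(8,0 \right)} \sqrt{-14 + \left(-2 + 3 \cdot 4\right)} = 3 \cdot 0 \cdot 8 \sqrt{-14 + \left(-2 + 3 \cdot 4\right)} = 0 \sqrt{-14 + \left(-2 + 12\right)} = 0 \sqrt{-14 + 10} = 0 \sqrt{-4} = 0 \cdot 2 i = 0$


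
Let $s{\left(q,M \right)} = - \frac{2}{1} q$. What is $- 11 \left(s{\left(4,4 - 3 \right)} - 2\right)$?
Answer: $110$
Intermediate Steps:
$s{\left(q,M \right)} = - 2 q$ ($s{\left(q,M \right)} = \left(-2\right) 1 q = - 2 q$)
$- 11 \left(s{\left(4,4 - 3 \right)} - 2\right) = - 11 \left(\left(-2\right) 4 - 2\right) = - 11 \left(-8 - 2\right) = \left(-11\right) \left(-10\right) = 110$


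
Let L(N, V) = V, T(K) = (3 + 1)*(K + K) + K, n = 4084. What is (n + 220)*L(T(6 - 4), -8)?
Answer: -34432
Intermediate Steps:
T(K) = 9*K (T(K) = 4*(2*K) + K = 8*K + K = 9*K)
(n + 220)*L(T(6 - 4), -8) = (4084 + 220)*(-8) = 4304*(-8) = -34432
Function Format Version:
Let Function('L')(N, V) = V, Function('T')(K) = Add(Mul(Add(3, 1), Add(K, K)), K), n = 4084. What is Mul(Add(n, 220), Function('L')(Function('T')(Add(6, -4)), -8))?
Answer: -34432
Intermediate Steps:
Function('T')(K) = Mul(9, K) (Function('T')(K) = Add(Mul(4, Mul(2, K)), K) = Add(Mul(8, K), K) = Mul(9, K))
Mul(Add(n, 220), Function('L')(Function('T')(Add(6, -4)), -8)) = Mul(Add(4084, 220), -8) = Mul(4304, -8) = -34432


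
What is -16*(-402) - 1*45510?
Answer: -39078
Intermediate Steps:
-16*(-402) - 1*45510 = 6432 - 45510 = -39078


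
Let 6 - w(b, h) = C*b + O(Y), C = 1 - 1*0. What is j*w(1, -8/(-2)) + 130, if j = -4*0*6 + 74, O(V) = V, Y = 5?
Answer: 130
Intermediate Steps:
C = 1 (C = 1 + 0 = 1)
j = 74 (j = 0*6 + 74 = 0 + 74 = 74)
w(b, h) = 1 - b (w(b, h) = 6 - (1*b + 5) = 6 - (b + 5) = 6 - (5 + b) = 6 + (-5 - b) = 1 - b)
j*w(1, -8/(-2)) + 130 = 74*(1 - 1*1) + 130 = 74*(1 - 1) + 130 = 74*0 + 130 = 0 + 130 = 130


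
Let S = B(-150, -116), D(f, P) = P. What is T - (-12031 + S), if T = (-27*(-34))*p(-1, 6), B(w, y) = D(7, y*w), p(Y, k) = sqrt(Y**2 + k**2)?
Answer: -5369 + 918*sqrt(37) ≈ 214.98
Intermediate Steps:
B(w, y) = w*y (B(w, y) = y*w = w*y)
T = 918*sqrt(37) (T = (-27*(-34))*sqrt((-1)**2 + 6**2) = 918*sqrt(1 + 36) = 918*sqrt(37) ≈ 5584.0)
S = 17400 (S = -150*(-116) = 17400)
T - (-12031 + S) = 918*sqrt(37) - (-12031 + 17400) = 918*sqrt(37) - 1*5369 = 918*sqrt(37) - 5369 = -5369 + 918*sqrt(37)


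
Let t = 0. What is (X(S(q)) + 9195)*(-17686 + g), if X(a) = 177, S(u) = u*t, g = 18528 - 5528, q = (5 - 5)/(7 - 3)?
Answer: -43917192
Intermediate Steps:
q = 0 (q = 0/4 = 0*(¼) = 0)
g = 13000
S(u) = 0 (S(u) = u*0 = 0)
(X(S(q)) + 9195)*(-17686 + g) = (177 + 9195)*(-17686 + 13000) = 9372*(-4686) = -43917192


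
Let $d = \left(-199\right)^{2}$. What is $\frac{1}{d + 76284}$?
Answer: $\frac{1}{115885} \approx 8.6292 \cdot 10^{-6}$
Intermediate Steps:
$d = 39601$
$\frac{1}{d + 76284} = \frac{1}{39601 + 76284} = \frac{1}{115885}$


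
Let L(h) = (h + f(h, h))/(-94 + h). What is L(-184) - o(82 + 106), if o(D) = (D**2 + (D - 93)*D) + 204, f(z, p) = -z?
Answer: -53408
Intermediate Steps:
L(h) = 0 (L(h) = (h - h)/(-94 + h) = 0/(-94 + h) = 0)
o(D) = 204 + D**2 + D*(-93 + D) (o(D) = (D**2 + (-93 + D)*D) + 204 = (D**2 + D*(-93 + D)) + 204 = 204 + D**2 + D*(-93 + D))
L(-184) - o(82 + 106) = 0 - (204 - 93*(82 + 106) + 2*(82 + 106)**2) = 0 - (204 - 93*188 + 2*188**2) = 0 - (204 - 17484 + 2*35344) = 0 - (204 - 17484 + 70688) = 0 - 1*53408 = 0 - 53408 = -53408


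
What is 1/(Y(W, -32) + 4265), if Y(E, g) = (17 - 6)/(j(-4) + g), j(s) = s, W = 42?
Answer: 36/153529 ≈ 0.00023448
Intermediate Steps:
Y(E, g) = 11/(-4 + g) (Y(E, g) = (17 - 6)/(-4 + g) = 11/(-4 + g))
1/(Y(W, -32) + 4265) = 1/(11/(-4 - 32) + 4265) = 1/(11/(-36) + 4265) = 1/(11*(-1/36) + 4265) = 1/(-11/36 + 4265) = 1/(153529/36) = 36/153529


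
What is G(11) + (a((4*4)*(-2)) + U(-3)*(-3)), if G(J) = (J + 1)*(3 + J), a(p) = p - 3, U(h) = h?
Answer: 142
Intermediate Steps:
a(p) = -3 + p
G(J) = (1 + J)*(3 + J)
G(11) + (a((4*4)*(-2)) + U(-3)*(-3)) = (3 + 11² + 4*11) + ((-3 + (4*4)*(-2)) - 3*(-3)) = (3 + 121 + 44) + ((-3 + 16*(-2)) + 9) = 168 + ((-3 - 32) + 9) = 168 + (-35 + 9) = 168 - 26 = 142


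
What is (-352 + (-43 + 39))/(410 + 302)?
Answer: -1/2 ≈ -0.50000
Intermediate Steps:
(-352 + (-43 + 39))/(410 + 302) = (-352 - 4)/712 = -356*1/712 = -1/2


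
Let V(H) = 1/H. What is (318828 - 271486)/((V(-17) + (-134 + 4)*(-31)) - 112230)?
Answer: -804814/1839401 ≈ -0.43754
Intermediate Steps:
(318828 - 271486)/((V(-17) + (-134 + 4)*(-31)) - 112230) = (318828 - 271486)/((1/(-17) + (-134 + 4)*(-31)) - 112230) = 47342/((-1/17 - 130*(-31)) - 112230) = 47342/((-1/17 + 4030) - 112230) = 47342/(68509/17 - 112230) = 47342/(-1839401/17) = 47342*(-17/1839401) = -804814/1839401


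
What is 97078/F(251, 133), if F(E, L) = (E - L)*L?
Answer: 48539/7847 ≈ 6.1857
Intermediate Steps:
F(E, L) = L*(E - L)
97078/F(251, 133) = 97078/((133*(251 - 1*133))) = 97078/((133*(251 - 133))) = 97078/((133*118)) = 97078/15694 = 97078*(1/15694) = 48539/7847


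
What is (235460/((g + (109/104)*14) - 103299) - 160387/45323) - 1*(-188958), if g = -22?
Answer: 46004553954501503/243471938067 ≈ 1.8895e+5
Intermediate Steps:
(235460/((g + (109/104)*14) - 103299) - 160387/45323) - 1*(-188958) = (235460/((-22 + (109/104)*14) - 103299) - 160387/45323) - 1*(-188958) = (235460/((-22 + (109*(1/104))*14) - 103299) - 160387*1/45323) + 188958 = (235460/((-22 + (109/104)*14) - 103299) - 160387/45323) + 188958 = (235460/((-22 + 763/52) - 103299) - 160387/45323) + 188958 = (235460/(-381/52 - 103299) - 160387/45323) + 188958 = (235460/(-5371929/52) - 160387/45323) + 188958 = (235460*(-52/5371929) - 160387/45323) + 188958 = (-12243920/5371929 - 160387/45323) + 188958 = -1416518762683/243471938067 + 188958 = 46004553954501503/243471938067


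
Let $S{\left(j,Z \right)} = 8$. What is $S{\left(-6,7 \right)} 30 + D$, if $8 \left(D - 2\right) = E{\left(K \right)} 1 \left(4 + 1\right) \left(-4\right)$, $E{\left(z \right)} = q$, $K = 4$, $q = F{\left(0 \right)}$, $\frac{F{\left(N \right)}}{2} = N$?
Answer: $242$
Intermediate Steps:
$F{\left(N \right)} = 2 N$
$q = 0$ ($q = 2 \cdot 0 = 0$)
$E{\left(z \right)} = 0$
$D = 2$ ($D = 2 + \frac{0 \cdot 1 \left(4 + 1\right) \left(-4\right)}{8} = 2 + \frac{0 \cdot 1 \cdot 5 \left(-4\right)}{8} = 2 + \frac{0 \cdot 5 \left(-4\right)}{8} = 2 + \frac{0 \left(-4\right)}{8} = 2 + \frac{1}{8} \cdot 0 = 2 + 0 = 2$)
$S{\left(-6,7 \right)} 30 + D = 8 \cdot 30 + 2 = 240 + 2 = 242$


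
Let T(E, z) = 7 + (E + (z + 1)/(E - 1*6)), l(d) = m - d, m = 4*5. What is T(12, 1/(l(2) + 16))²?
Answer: 15295921/41616 ≈ 367.55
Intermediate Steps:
m = 20
l(d) = 20 - d
T(E, z) = 7 + E + (1 + z)/(-6 + E) (T(E, z) = 7 + (E + (1 + z)/(E - 6)) = 7 + (E + (1 + z)/(-6 + E)) = 7 + E + (1 + z)/(-6 + E))
T(12, 1/(l(2) + 16))² = ((-41 + 12 + 1/((20 - 1*2) + 16) + 12²)/(-6 + 12))² = ((-41 + 12 + 1/((20 - 2) + 16) + 144)/6)² = ((-41 + 12 + 1/(18 + 16) + 144)/6)² = ((-41 + 12 + 1/34 + 144)/6)² = ((⅙)*(3911/34))² = (3911/204)² = 15295921/41616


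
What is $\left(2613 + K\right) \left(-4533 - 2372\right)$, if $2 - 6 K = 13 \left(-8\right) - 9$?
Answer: $- \frac{109050665}{6} \approx -1.8175 \cdot 10^{7}$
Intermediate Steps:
$K = \frac{115}{6}$ ($K = \frac{1}{3} - \frac{13 \left(-8\right) - 9}{6} = \frac{1}{3} - \frac{-104 - 9}{6} = \frac{1}{3} - - \frac{113}{6} = \frac{1}{3} + \frac{113}{6} = \frac{115}{6} \approx 19.167$)
$\left(2613 + K\right) \left(-4533 - 2372\right) = \left(2613 + \frac{115}{6}\right) \left(-4533 - 2372\right) = \frac{15793}{6} \left(-6905\right) = - \frac{109050665}{6}$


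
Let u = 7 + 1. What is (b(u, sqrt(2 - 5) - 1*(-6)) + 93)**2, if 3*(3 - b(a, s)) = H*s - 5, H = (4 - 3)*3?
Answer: 75598/9 - 550*I*sqrt(3)/3 ≈ 8399.8 - 317.54*I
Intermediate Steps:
u = 8
H = 3 (H = 1*3 = 3)
b(a, s) = 14/3 - s (b(a, s) = 3 - (3*s - 5)/3 = 3 - (-5 + 3*s)/3 = 3 + (5/3 - s) = 14/3 - s)
(b(u, sqrt(2 - 5) - 1*(-6)) + 93)**2 = ((14/3 - (sqrt(2 - 5) - 1*(-6))) + 93)**2 = ((14/3 - (sqrt(-3) + 6)) + 93)**2 = ((14/3 - (I*sqrt(3) + 6)) + 93)**2 = ((14/3 - (6 + I*sqrt(3))) + 93)**2 = ((14/3 + (-6 - I*sqrt(3))) + 93)**2 = ((-4/3 - I*sqrt(3)) + 93)**2 = (275/3 - I*sqrt(3))**2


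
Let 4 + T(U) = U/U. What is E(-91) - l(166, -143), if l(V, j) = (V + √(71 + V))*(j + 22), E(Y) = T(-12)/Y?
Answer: 1827829/91 + 121*√237 ≈ 21949.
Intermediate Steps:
T(U) = -3 (T(U) = -4 + U/U = -4 + 1 = -3)
E(Y) = -3/Y
l(V, j) = (22 + j)*(V + √(71 + V)) (l(V, j) = (V + √(71 + V))*(22 + j) = (22 + j)*(V + √(71 + V)))
E(-91) - l(166, -143) = -3/(-91) - (22*166 + 22*√(71 + 166) + 166*(-143) - 143*√(71 + 166)) = -3*(-1/91) - (3652 + 22*√237 - 23738 - 143*√237) = 3/91 - (-20086 - 121*√237) = 3/91 + (20086 + 121*√237) = 1827829/91 + 121*√237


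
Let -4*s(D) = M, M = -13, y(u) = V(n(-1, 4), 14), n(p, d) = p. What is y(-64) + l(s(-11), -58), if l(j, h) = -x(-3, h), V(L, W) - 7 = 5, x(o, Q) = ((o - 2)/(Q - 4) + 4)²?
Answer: -17881/3844 ≈ -4.6517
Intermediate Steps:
x(o, Q) = (4 + (-2 + o)/(-4 + Q))² (x(o, Q) = ((-2 + o)/(-4 + Q) + 4)² = (4 + (-2 + o)/(-4 + Q))²)
V(L, W) = 12 (V(L, W) = 7 + 5 = 12)
y(u) = 12
s(D) = 13/4 (s(D) = -¼*(-13) = 13/4)
l(j, h) = -(-21 + 4*h)²/(-4 + h)² (l(j, h) = -(-18 - 3 + 4*h)²/(-4 + h)² = -(-21 + 4*h)²/(-4 + h)²)
y(-64) + l(s(-11), -58) = 12 - (-21 + 4*(-58))²/(-4 - 58)² = 12 - 1*(-21 - 232)²/(-62)² = 12 - 1*(-253)²*1/3844 = 12 - 1*64009*1/3844 = 12 - 64009/3844 = -17881/3844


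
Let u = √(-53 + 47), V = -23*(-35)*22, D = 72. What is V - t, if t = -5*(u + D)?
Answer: 18070 + 5*I*√6 ≈ 18070.0 + 12.247*I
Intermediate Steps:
V = 17710 (V = 805*22 = 17710)
u = I*√6 (u = √(-6) = I*√6 ≈ 2.4495*I)
t = -360 - 5*I*√6 (t = -5*(I*√6 + 72) = -5*(72 + I*√6) = -360 - 5*I*√6 ≈ -360.0 - 12.247*I)
V - t = 17710 - (-360 - 5*I*√6) = 17710 + (360 + 5*I*√6) = 18070 + 5*I*√6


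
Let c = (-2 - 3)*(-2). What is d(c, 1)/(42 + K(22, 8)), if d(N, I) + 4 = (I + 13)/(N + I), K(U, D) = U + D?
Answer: -5/132 ≈ -0.037879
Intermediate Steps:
K(U, D) = D + U
c = 10 (c = -5*(-2) = 10)
d(N, I) = -4 + (13 + I)/(I + N) (d(N, I) = -4 + (I + 13)/(N + I) = -4 + (13 + I)/(I + N))
d(c, 1)/(42 + K(22, 8)) = ((13 - 4*10 - 3*1)/(1 + 10))/(42 + (8 + 22)) = ((13 - 40 - 3)/11)/(42 + 30) = ((1/11)*(-30))/72 = (1/72)*(-30/11) = -5/132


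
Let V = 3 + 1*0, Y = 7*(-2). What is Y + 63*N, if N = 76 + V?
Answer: 4963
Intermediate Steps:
Y = -14
V = 3 (V = 3 + 0 = 3)
N = 79 (N = 76 + 3 = 79)
Y + 63*N = -14 + 63*79 = -14 + 4977 = 4963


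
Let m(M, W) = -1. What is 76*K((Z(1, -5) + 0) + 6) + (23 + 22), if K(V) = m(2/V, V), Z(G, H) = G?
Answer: -31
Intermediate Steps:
K(V) = -1
76*K((Z(1, -5) + 0) + 6) + (23 + 22) = 76*(-1) + (23 + 22) = -76 + 45 = -31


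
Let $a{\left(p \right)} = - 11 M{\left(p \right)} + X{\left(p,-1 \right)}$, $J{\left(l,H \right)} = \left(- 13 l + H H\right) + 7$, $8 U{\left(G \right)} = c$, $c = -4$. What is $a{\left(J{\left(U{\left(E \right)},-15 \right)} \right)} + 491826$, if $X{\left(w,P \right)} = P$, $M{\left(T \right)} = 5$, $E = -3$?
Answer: $491770$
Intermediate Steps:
$U{\left(G \right)} = - \frac{1}{2}$ ($U{\left(G \right)} = \frac{1}{8} \left(-4\right) = - \frac{1}{2}$)
$J{\left(l,H \right)} = 7 + H^{2} - 13 l$ ($J{\left(l,H \right)} = \left(- 13 l + H^{2}\right) + 7 = \left(H^{2} - 13 l\right) + 7 = 7 + H^{2} - 13 l$)
$a{\left(p \right)} = -56$ ($a{\left(p \right)} = \left(-11\right) 5 - 1 = -55 - 1 = -56$)
$a{\left(J{\left(U{\left(E \right)},-15 \right)} \right)} + 491826 = -56 + 491826 = 491770$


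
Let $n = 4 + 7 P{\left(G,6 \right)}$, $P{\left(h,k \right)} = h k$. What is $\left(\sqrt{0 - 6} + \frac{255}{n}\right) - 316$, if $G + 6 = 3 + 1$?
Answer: $- \frac{5107}{16} + i \sqrt{6} \approx -319.19 + 2.4495 i$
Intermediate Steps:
$G = -2$ ($G = -6 + \left(3 + 1\right) = -6 + 4 = -2$)
$n = -80$ ($n = 4 + 7 \left(\left(-2\right) 6\right) = 4 + 7 \left(-12\right) = 4 - 84 = -80$)
$\left(\sqrt{0 - 6} + \frac{255}{n}\right) - 316 = \left(\sqrt{0 - 6} + \frac{255}{-80}\right) - 316 = \left(\sqrt{0 - 6} + 255 \left(- \frac{1}{80}\right)\right) - 316 = \left(\sqrt{-6} - \frac{51}{16}\right) - 316 = \left(i \sqrt{6} - \frac{51}{16}\right) - 316 = \left(- \frac{51}{16} + i \sqrt{6}\right) - 316 = - \frac{5107}{16} + i \sqrt{6}$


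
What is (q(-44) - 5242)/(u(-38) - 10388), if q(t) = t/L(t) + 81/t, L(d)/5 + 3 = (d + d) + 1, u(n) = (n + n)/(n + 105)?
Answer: 3478174819/6891112800 ≈ 0.50473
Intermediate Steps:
u(n) = 2*n/(105 + n) (u(n) = (2*n)/(105 + n) = 2*n/(105 + n))
L(d) = -10 + 10*d (L(d) = -15 + 5*((d + d) + 1) = -15 + 5*(2*d + 1) = -15 + 5*(1 + 2*d) = -15 + (5 + 10*d) = -10 + 10*d)
q(t) = 81/t + t/(-10 + 10*t) (q(t) = t/(-10 + 10*t) + 81/t = 81/t + t/(-10 + 10*t))
(q(-44) - 5242)/(u(-38) - 10388) = ((⅒)*(-810 + (-44)² + 810*(-44))/(-44*(-1 - 44)) - 5242)/(2*(-38)/(105 - 38) - 10388) = ((⅒)*(-1/44)*(-810 + 1936 - 35640)/(-45) - 5242)/(2*(-38)/67 - 10388) = ((⅒)*(-1/44)*(-1/45)*(-34514) - 5242)/(2*(-38)*(1/67) - 10388) = (-17257/9900 - 5242)/(-76/67 - 10388) = -51913057/(9900*(-696072/67)) = -51913057/9900*(-67/696072) = 3478174819/6891112800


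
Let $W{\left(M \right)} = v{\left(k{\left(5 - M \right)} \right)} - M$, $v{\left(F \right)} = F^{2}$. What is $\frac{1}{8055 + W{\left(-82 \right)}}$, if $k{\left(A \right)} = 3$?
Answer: $\frac{1}{8146} \approx 0.00012276$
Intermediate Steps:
$W{\left(M \right)} = 9 - M$ ($W{\left(M \right)} = 3^{2} - M = 9 - M$)
$\frac{1}{8055 + W{\left(-82 \right)}} = \frac{1}{8055 + \left(9 - -82\right)} = \frac{1}{8055 + \left(9 + 82\right)} = \frac{1}{8055 + 91} = \frac{1}{8146}$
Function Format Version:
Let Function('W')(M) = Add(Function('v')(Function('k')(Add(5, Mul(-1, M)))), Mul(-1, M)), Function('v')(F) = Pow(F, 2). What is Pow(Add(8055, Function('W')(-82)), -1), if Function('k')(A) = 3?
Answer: Rational(1, 8146) ≈ 0.00012276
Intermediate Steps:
Function('W')(M) = Add(9, Mul(-1, M)) (Function('W')(M) = Add(Pow(3, 2), Mul(-1, M)) = Add(9, Mul(-1, M)))
Pow(Add(8055, Function('W')(-82)), -1) = Pow(Add(8055, Add(9, Mul(-1, -82))), -1) = Pow(Add(8055, Add(9, 82)), -1) = Pow(Add(8055, 91), -1) = Pow(8146, -1) = Rational(1, 8146)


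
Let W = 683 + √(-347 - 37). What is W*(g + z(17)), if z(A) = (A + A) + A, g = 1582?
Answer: 1115339 + 13064*I*√6 ≈ 1.1153e+6 + 32000.0*I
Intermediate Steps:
W = 683 + 8*I*√6 (W = 683 + √(-384) = 683 + 8*I*√6 ≈ 683.0 + 19.596*I)
z(A) = 3*A (z(A) = 2*A + A = 3*A)
W*(g + z(17)) = (683 + 8*I*√6)*(1582 + 3*17) = (683 + 8*I*√6)*(1582 + 51) = (683 + 8*I*√6)*1633 = 1115339 + 13064*I*√6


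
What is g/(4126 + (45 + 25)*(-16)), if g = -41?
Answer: -41/3006 ≈ -0.013639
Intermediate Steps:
g/(4126 + (45 + 25)*(-16)) = -41/(4126 + (45 + 25)*(-16)) = -41/(4126 + 70*(-16)) = -41/(4126 - 1120) = -41/3006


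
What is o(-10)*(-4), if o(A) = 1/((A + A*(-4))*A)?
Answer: 1/75 ≈ 0.013333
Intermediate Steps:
o(A) = -1/(3*A²) (o(A) = 1/((A - 4*A)*A) = 1/(((-3*A))*A) = (-1/(3*A))/A = -1/(3*A²))
o(-10)*(-4) = -⅓/(-10)²*(-4) = -⅓*1/100*(-4) = -1/300*(-4) = 1/75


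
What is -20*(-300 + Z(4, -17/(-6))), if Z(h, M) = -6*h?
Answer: 6480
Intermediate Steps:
-20*(-300 + Z(4, -17/(-6))) = -20*(-300 - 6*4) = -20*(-300 - 24) = -20*(-324) = 6480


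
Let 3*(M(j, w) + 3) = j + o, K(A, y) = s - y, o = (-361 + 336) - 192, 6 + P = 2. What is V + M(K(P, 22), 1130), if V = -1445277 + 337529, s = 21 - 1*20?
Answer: -3323491/3 ≈ -1.1078e+6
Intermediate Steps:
P = -4 (P = -6 + 2 = -4)
o = -217 (o = -25 - 192 = -217)
s = 1 (s = 21 - 20 = 1)
V = -1107748
K(A, y) = 1 - y
M(j, w) = -226/3 + j/3 (M(j, w) = -3 + (j - 217)/3 = -3 + (-217 + j)/3 = -3 + (-217/3 + j/3) = -226/3 + j/3)
V + M(K(P, 22), 1130) = -1107748 + (-226/3 + (1 - 1*22)/3) = -1107748 + (-226/3 + (1 - 22)/3) = -1107748 + (-226/3 + (⅓)*(-21)) = -1107748 + (-226/3 - 7) = -1107748 - 247/3 = -3323491/3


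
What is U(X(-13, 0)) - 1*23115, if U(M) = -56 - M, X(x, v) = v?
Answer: -23171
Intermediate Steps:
U(X(-13, 0)) - 1*23115 = (-56 - 1*0) - 1*23115 = (-56 + 0) - 23115 = -56 - 23115 = -23171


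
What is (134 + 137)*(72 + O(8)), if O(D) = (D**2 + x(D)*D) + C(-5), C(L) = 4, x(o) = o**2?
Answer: 176692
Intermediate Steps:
O(D) = 4 + D**2 + D**3 (O(D) = (D**2 + D**2*D) + 4 = (D**2 + D**3) + 4 = 4 + D**2 + D**3)
(134 + 137)*(72 + O(8)) = (134 + 137)*(72 + (4 + 8**2 + 8**3)) = 271*(72 + (4 + 64 + 512)) = 271*(72 + 580) = 271*652 = 176692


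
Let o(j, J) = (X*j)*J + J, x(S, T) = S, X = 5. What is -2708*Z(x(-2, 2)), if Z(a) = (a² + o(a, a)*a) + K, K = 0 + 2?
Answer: 81240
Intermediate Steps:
K = 2
o(j, J) = J + 5*J*j (o(j, J) = (5*j)*J + J = 5*J*j + J = J + 5*J*j)
Z(a) = 2 + a² + a²*(1 + 5*a) (Z(a) = (a² + (a*(1 + 5*a))*a) + 2 = (a² + a²*(1 + 5*a)) + 2 = 2 + a² + a²*(1 + 5*a))
-2708*Z(x(-2, 2)) = -2708*(2 + 2*(-2)² + 5*(-2)³) = -2708*(2 + 2*4 + 5*(-8)) = -2708*(2 + 8 - 40) = -2708*(-30) = 81240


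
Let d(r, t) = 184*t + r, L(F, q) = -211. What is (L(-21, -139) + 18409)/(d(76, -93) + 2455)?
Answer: -18198/14581 ≈ -1.2481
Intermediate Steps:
d(r, t) = r + 184*t
(L(-21, -139) + 18409)/(d(76, -93) + 2455) = (-211 + 18409)/((76 + 184*(-93)) + 2455) = 18198/((76 - 17112) + 2455) = 18198/(-17036 + 2455) = 18198/(-14581) = 18198*(-1/14581) = -18198/14581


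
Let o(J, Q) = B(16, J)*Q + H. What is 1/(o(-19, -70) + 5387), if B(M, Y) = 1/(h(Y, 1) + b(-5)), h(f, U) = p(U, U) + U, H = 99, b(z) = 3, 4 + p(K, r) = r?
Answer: 1/5416 ≈ 0.00018464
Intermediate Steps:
p(K, r) = -4 + r
h(f, U) = -4 + 2*U (h(f, U) = (-4 + U) + U = -4 + 2*U)
B(M, Y) = 1 (B(M, Y) = 1/((-4 + 2*1) + 3) = 1/((-4 + 2) + 3) = 1/(-2 + 3) = 1/1 = 1)
o(J, Q) = 99 + Q (o(J, Q) = 1*Q + 99 = Q + 99 = 99 + Q)
1/(o(-19, -70) + 5387) = 1/((99 - 70) + 5387) = 1/(29 + 5387) = 1/5416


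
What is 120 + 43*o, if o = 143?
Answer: 6269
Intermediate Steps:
120 + 43*o = 120 + 43*143 = 120 + 6149 = 6269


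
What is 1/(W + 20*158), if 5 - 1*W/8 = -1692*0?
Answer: 1/3200 ≈ 0.00031250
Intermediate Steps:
W = 40 (W = 40 - (-13536)*0 = 40 - 8*0 = 40 + 0 = 40)
1/(W + 20*158) = 1/(40 + 20*158) = 1/(40 + 3160) = 1/3200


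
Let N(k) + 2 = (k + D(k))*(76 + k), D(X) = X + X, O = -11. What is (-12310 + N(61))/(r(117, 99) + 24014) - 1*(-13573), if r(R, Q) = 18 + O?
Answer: 108683264/8007 ≈ 13574.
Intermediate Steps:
D(X) = 2*X
N(k) = -2 + 3*k*(76 + k) (N(k) = -2 + (k + 2*k)*(76 + k) = -2 + (3*k)*(76 + k) = -2 + 3*k*(76 + k))
r(R, Q) = 7 (r(R, Q) = 18 - 11 = 7)
(-12310 + N(61))/(r(117, 99) + 24014) - 1*(-13573) = (-12310 + (-2 + 3*61² + 228*61))/(7 + 24014) - 1*(-13573) = (-12310 + (-2 + 3*3721 + 13908))/24021 + 13573 = (-12310 + (-2 + 11163 + 13908))*(1/24021) + 13573 = (-12310 + 25069)*(1/24021) + 13573 = 12759*(1/24021) + 13573 = 4253/8007 + 13573 = 108683264/8007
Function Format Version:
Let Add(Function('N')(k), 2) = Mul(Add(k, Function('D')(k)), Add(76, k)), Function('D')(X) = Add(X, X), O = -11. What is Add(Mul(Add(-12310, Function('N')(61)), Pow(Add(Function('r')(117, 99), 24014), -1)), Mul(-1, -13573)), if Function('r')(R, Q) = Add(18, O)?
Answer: Rational(108683264, 8007) ≈ 13574.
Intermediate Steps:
Function('D')(X) = Mul(2, X)
Function('N')(k) = Add(-2, Mul(3, k, Add(76, k))) (Function('N')(k) = Add(-2, Mul(Add(k, Mul(2, k)), Add(76, k))) = Add(-2, Mul(Mul(3, k), Add(76, k))) = Add(-2, Mul(3, k, Add(76, k))))
Function('r')(R, Q) = 7 (Function('r')(R, Q) = Add(18, -11) = 7)
Add(Mul(Add(-12310, Function('N')(61)), Pow(Add(Function('r')(117, 99), 24014), -1)), Mul(-1, -13573)) = Add(Mul(Add(-12310, Add(-2, Mul(3, Pow(61, 2)), Mul(228, 61))), Pow(Add(7, 24014), -1)), Mul(-1, -13573)) = Add(Mul(Add(-12310, Add(-2, Mul(3, 3721), 13908)), Pow(24021, -1)), 13573) = Add(Mul(Add(-12310, Add(-2, 11163, 13908)), Rational(1, 24021)), 13573) = Add(Mul(Add(-12310, 25069), Rational(1, 24021)), 13573) = Add(Mul(12759, Rational(1, 24021)), 13573) = Add(Rational(4253, 8007), 13573) = Rational(108683264, 8007)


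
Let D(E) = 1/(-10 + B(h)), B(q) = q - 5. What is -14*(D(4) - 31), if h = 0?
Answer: 6524/15 ≈ 434.93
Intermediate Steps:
B(q) = -5 + q
D(E) = -1/15 (D(E) = 1/(-10 + (-5 + 0)) = 1/(-10 - 5) = 1/(-15) = -1/15)
-14*(D(4) - 31) = -14*(-1/15 - 31) = -14*(-466/15) = 6524/15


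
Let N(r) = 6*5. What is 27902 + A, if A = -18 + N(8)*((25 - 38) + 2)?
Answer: 27554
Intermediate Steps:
N(r) = 30
A = -348 (A = -18 + 30*((25 - 38) + 2) = -18 + 30*(-13 + 2) = -18 + 30*(-11) = -18 - 330 = -348)
27902 + A = 27902 - 348 = 27554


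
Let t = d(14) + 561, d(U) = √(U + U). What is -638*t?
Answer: -357918 - 1276*√7 ≈ -3.6129e+5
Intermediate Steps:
d(U) = √2*√U (d(U) = √(2*U) = √2*√U)
t = 561 + 2*√7 (t = √2*√14 + 561 = 2*√7 + 561 = 561 + 2*√7 ≈ 566.29)
-638*t = -638*(561 + 2*√7) = -357918 - 1276*√7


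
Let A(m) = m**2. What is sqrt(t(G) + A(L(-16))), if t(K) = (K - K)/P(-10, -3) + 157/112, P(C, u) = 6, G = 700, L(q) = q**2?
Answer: sqrt(51381323)/28 ≈ 256.00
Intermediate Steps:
t(K) = 157/112 (t(K) = (K - K)/6 + 157/112 = 0*(1/6) + 157*(1/112) = 0 + 157/112 = 157/112)
sqrt(t(G) + A(L(-16))) = sqrt(157/112 + ((-16)**2)**2) = sqrt(157/112 + 256**2) = sqrt(157/112 + 65536) = sqrt(7340189/112) = sqrt(51381323)/28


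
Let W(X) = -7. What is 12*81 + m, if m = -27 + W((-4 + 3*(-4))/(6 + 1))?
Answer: 938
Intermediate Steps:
m = -34 (m = -27 - 7 = -34)
12*81 + m = 12*81 - 34 = 972 - 34 = 938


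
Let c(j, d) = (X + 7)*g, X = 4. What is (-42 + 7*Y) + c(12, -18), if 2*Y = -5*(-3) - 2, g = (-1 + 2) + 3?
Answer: 95/2 ≈ 47.500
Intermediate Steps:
g = 4 (g = 1 + 3 = 4)
c(j, d) = 44 (c(j, d) = (4 + 7)*4 = 11*4 = 44)
Y = 13/2 (Y = (-5*(-3) - 2)/2 = (15 - 2)/2 = (½)*13 = 13/2 ≈ 6.5000)
(-42 + 7*Y) + c(12, -18) = (-42 + 7*(13/2)) + 44 = (-42 + 91/2) + 44 = 7/2 + 44 = 95/2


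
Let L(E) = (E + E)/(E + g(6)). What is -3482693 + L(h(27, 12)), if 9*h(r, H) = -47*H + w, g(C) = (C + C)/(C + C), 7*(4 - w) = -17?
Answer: -2228922219/640 ≈ -3.4827e+6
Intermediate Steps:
w = 45/7 (w = 4 - ⅐*(-17) = 4 + 17/7 = 45/7 ≈ 6.4286)
g(C) = 1 (g(C) = (2*C)/((2*C)) = (2*C)*(1/(2*C)) = 1)
h(r, H) = 5/7 - 47*H/9 (h(r, H) = (-47*H + 45/7)/9 = (45/7 - 47*H)/9 = 5/7 - 47*H/9)
L(E) = 2*E/(1 + E) (L(E) = (E + E)/(E + 1) = (2*E)/(1 + E) = 2*E/(1 + E))
-3482693 + L(h(27, 12)) = -3482693 + 2*(5/7 - 47/9*12)/(1 + (5/7 - 47/9*12)) = -3482693 + 2*(5/7 - 188/3)/(1 + (5/7 - 188/3)) = -3482693 + 2*(-1301/21)/(1 - 1301/21) = -3482693 + 2*(-1301/21)/(-1280/21) = -3482693 + 2*(-1301/21)*(-21/1280) = -3482693 + 1301/640 = -2228922219/640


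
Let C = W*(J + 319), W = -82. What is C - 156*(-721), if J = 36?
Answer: 83366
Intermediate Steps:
C = -29110 (C = -82*(36 + 319) = -82*355 = -29110)
C - 156*(-721) = -29110 - 156*(-721) = -29110 + 112476 = 83366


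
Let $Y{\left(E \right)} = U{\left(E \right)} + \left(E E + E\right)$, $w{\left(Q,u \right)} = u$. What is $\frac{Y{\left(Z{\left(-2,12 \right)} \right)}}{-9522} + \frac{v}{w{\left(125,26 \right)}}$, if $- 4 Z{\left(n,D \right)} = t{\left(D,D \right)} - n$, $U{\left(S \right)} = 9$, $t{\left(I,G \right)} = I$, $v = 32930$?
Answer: $\frac{627117997}{495144} \approx 1266.5$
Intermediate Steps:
$Z{\left(n,D \right)} = - \frac{D}{4} + \frac{n}{4}$ ($Z{\left(n,D \right)} = - \frac{D - n}{4} = - \frac{D}{4} + \frac{n}{4}$)
$Y{\left(E \right)} = 9 + E + E^{2}$ ($Y{\left(E \right)} = 9 + \left(E E + E\right) = 9 + \left(E^{2} + E\right) = 9 + \left(E + E^{2}\right) = 9 + E + E^{2}$)
$\frac{Y{\left(Z{\left(-2,12 \right)} \right)}}{-9522} + \frac{v}{w{\left(125,26 \right)}} = \frac{9 + \left(\left(- \frac{1}{4}\right) 12 + \frac{1}{4} \left(-2\right)\right) + \left(\left(- \frac{1}{4}\right) 12 + \frac{1}{4} \left(-2\right)\right)^{2}}{-9522} + \frac{32930}{26} = \left(9 - \frac{7}{2} + \left(-3 - \frac{1}{2}\right)^{2}\right) \left(- \frac{1}{9522}\right) + 32930 \cdot \frac{1}{26} = \left(9 - \frac{7}{2} + \left(- \frac{7}{2}\right)^{2}\right) \left(- \frac{1}{9522}\right) + \frac{16465}{13} = \left(9 - \frac{7}{2} + \frac{49}{4}\right) \left(- \frac{1}{9522}\right) + \frac{16465}{13} = \frac{71}{4} \left(- \frac{1}{9522}\right) + \frac{16465}{13} = - \frac{71}{38088} + \frac{16465}{13} = \frac{627117997}{495144}$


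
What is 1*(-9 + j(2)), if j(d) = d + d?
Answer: -5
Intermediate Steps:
j(d) = 2*d
1*(-9 + j(2)) = 1*(-9 + 2*2) = 1*(-9 + 4) = 1*(-5) = -5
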